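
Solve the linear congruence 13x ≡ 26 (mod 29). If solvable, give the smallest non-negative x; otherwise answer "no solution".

2

First find gcd(13, 29):
29 = 2*13 + 3
13 = 4*3 + 1
3 = 3*1 + 0
gcd = 1, so a unique solution mod 29 exists.
Back-substitute for the Bézout coefficients:
1 = 13 − 4·3
1 = −4·29 + 9·13
So 13·(9) ≡ 1 (mod 29), giving 13⁻¹ ≡ 9.
x ≡ 13⁻¹·26 ≡ 9·26 ≡ 2 (mod 29).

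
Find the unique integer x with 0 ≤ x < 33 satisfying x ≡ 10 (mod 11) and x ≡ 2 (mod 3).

Write x = 10 + 11·k. Then 11·k ≡ 2 − 10 ≡ 1 (mod 3).
Need 11⁻¹ mod 3. Extended Euclid on (3, 2):
3 = 1×2 + 1
2 = 2×1 + 0
Back-substitute:
1 = 3 − 2
11⁻¹ ≡ 2 (mod 3), so k ≡ 2·1 ≡ 2 (mod 3).
x = 10 + 11·2 = 32.

32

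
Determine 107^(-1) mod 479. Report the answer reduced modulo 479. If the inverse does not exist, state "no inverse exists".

gcd(479, 107) by repeated division:
479 = 4×107 + 51
107 = 2×51 + 5
51 = 10×5 + 1
5 = 5×1 + 0
The gcd is 1. Working backward:
1 = 51 − 10·5
1 = −10·107 + 21·51
1 = 21·479 − 94·107
Thus 107·(-94) ≡ 1 (mod 479); reducing, -94 mod 479 = 385.

385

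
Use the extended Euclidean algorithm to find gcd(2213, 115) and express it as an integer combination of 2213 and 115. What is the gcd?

1

Apply Euclid's algorithm to 2213 and 115:
2213 = 19×115 + 28
115 = 4×28 + 3
28 = 9×3 + 1
3 = 3×1 + 0
gcd(2213, 115) = 1.
Back-substituting:
1 = 28 − 9·3
1 = −9·115 + 37·28
1 = 37·2213 − 712·115
So 1 = (37)·2213 + (-712)·115.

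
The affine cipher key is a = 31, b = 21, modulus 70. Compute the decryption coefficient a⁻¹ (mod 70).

61

Apply the Euclidean algorithm to 70 and 31:
70 = 2×31 + 8
31 = 3×8 + 7
8 = 1×7 + 1
7 = 7×1 + 0
The gcd is 1. Working backward:
1 = 8 − 7
1 = −31 + 4·8
1 = 4·70 − 9·31
So 31·(-9) ≡ 1 (mod 70), and -9 ≡ 61 (mod 70).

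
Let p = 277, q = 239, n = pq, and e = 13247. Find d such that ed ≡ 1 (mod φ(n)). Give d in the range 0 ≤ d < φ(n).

31463

φ(n) = (p−1)(q−1) = 276·238 = 65688.
Need d with 13247·d ≡ 1 (mod 65688). Apply the extended Euclidean algorithm:
65688 = 4·13247 + 12700
13247 = 1·12700 + 547
12700 = 23·547 + 119
547 = 4·119 + 71
119 = 1·71 + 48
71 = 1·48 + 23
48 = 2·23 + 2
23 = 11·2 + 1
2 = 2·1 + 0
Back-substitute:
1 = 23 − 11·2
1 = −11·48 + 23·23
1 = 23·71 − 34·48
1 = −34·119 + 57·71
1 = 57·547 − 262·119
1 = −262·12700 + 6083·547
1 = 6083·13247 − 6345·12700
1 = −6345·65688 + 31463·13247
So 13247·31463 ≡ 1 (mod 65688), hence d = 31463.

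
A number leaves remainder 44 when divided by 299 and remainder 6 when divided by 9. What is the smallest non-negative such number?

2436

Write x = 44 + 299·k. Then 299·k ≡ 6 − 44 ≡ 7 (mod 9).
Need 299⁻¹ mod 9. Extended Euclid on (9, 2):
9 = 4×2 + 1
2 = 2×1 + 0
Back-substitute:
1 = 9 − 4·2
299⁻¹ ≡ 5 (mod 9), so k ≡ 5·7 ≡ 8 (mod 9).
x = 44 + 299·8 = 2436.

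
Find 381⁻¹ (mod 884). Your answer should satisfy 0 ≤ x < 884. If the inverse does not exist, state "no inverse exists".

413

Apply the Euclidean algorithm to 884 and 381:
884 = 2*381 + 122
381 = 3*122 + 15
122 = 8*15 + 2
15 = 7*2 + 1
2 = 2*1 + 0
The gcd is 1. Working backward:
1 = 15 − 7·2
1 = −7·122 + 57·15
1 = 57·381 − 178·122
1 = −178·884 + 413·381
So 381·413 ≡ 1 (mod 884).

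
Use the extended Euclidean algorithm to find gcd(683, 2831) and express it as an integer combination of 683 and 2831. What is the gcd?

1

Euclidean algorithm:
2831 = 4*683 + 99
683 = 6*99 + 89
99 = 1*89 + 10
89 = 8*10 + 9
10 = 1*9 + 1
9 = 9*1 + 0
gcd(683, 2831) = 1.
Back-substituting:
1 = 10 − 9
1 = −89 + 9·10
1 = 9·99 − 10·89
1 = −10·683 + 69·99
1 = 69·2831 − 286·683
So 1 = (69)·2831 + (-286)·683.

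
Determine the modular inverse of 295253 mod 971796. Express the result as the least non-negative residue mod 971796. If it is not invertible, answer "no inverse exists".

no inverse exists

Euclidean algorithm on 971796, 295253:
971796 = 3×295253 + 86037
295253 = 3×86037 + 37142
86037 = 2×37142 + 11753
37142 = 3×11753 + 1883
11753 = 6×1883 + 455
1883 = 4×455 + 63
455 = 7×63 + 14
63 = 4×14 + 7
14 = 2×7 + 0
gcd(295253, 971796) = 7 ≠ 1, so 295253 has no multiplicative inverse modulo 971796.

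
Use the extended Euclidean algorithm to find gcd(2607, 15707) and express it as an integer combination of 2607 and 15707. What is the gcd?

Repeated division:
15707 = 6*2607 + 65
2607 = 40*65 + 7
65 = 9*7 + 2
7 = 3*2 + 1
2 = 2*1 + 0
gcd(2607, 15707) = 1.
Back-substituting:
1 = 7 − 3·2
1 = −3·65 + 28·7
1 = 28·2607 − 1123·65
1 = −1123·15707 + 6766·2607
So 1 = (-1123)·15707 + (6766)·2607.

1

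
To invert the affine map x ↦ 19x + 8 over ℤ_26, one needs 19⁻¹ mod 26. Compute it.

11

Apply the Euclidean algorithm to 26 and 19:
26 = 1×19 + 7
19 = 2×7 + 5
7 = 1×5 + 2
5 = 2×2 + 1
2 = 2×1 + 0
The gcd is 1. Working backward:
1 = 5 − 2·2
1 = −2·7 + 3·5
1 = 3·19 − 8·7
1 = −8·26 + 11·19
So 19·11 ≡ 1 (mod 26).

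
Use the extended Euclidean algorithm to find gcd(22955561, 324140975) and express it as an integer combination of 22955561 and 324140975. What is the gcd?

Euclidean algorithm:
324140975 = 14*22955561 + 2763121
22955561 = 8*2763121 + 850593
2763121 = 3*850593 + 211342
850593 = 4*211342 + 5225
211342 = 40*5225 + 2342
5225 = 2*2342 + 541
2342 = 4*541 + 178
541 = 3*178 + 7
178 = 25*7 + 3
7 = 2*3 + 1
3 = 3*1 + 0
gcd(22955561, 324140975) = 1.
Express as a combination:
1 = 7 − 2·3
1 = −2·178 + 51·7
1 = 51·541 − 155·178
1 = −155·2342 + 671·541
1 = 671·5225 − 1497·2342
1 = −1497·211342 + 60551·5225
1 = 60551·850593 − 243701·211342
1 = −243701·2763121 + 791654·850593
1 = 791654·22955561 − 6576933·2763121
1 = −6576933·324140975 + 92868716·22955561
So 1 = (-6576933)·324140975 + (92868716)·22955561.

1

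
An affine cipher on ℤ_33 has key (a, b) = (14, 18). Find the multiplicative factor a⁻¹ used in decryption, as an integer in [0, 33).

26

Extended Euclidean algorithm:
33 = 2·14 + 5
14 = 2·5 + 4
5 = 1·4 + 1
4 = 4·1 + 0
Since gcd(14, 33) = 1, back-substitute to write 1 as a combination:
1 = 5 − 4
1 = −14 + 3·5
1 = 3·33 − 7·14
Hence 14⁻¹ ≡ -7 ≡ 26 (mod 33).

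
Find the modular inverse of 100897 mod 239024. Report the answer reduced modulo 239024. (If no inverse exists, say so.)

75585

gcd(239024, 100897) by repeated division:
239024 = 2×100897 + 37230
100897 = 2×37230 + 26437
37230 = 1×26437 + 10793
26437 = 2×10793 + 4851
10793 = 2×4851 + 1091
4851 = 4×1091 + 487
1091 = 2×487 + 117
487 = 4×117 + 19
117 = 6×19 + 3
19 = 6×3 + 1
3 = 3×1 + 0
The gcd is 1. Working backward:
1 = 19 − 6·3
1 = −6·117 + 37·19
1 = 37·487 − 154·117
1 = −154·1091 + 345·487
1 = 345·4851 − 1534·1091
1 = −1534·10793 + 3413·4851
1 = 3413·26437 − 8360·10793
1 = −8360·37230 + 11773·26437
1 = 11773·100897 − 31906·37230
1 = −31906·239024 + 75585·100897
So 100897·75585 ≡ 1 (mod 239024).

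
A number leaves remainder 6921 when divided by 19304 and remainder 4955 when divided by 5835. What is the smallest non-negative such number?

18268505

Write x = 6921 + 19304·k. Then 19304·k ≡ 4955 − 6921 ≡ 3869 (mod 5835).
Need 19304⁻¹ mod 5835. Extended Euclid on (5835, 1799):
5835 = 3·1799 + 438
1799 = 4·438 + 47
438 = 9·47 + 15
47 = 3·15 + 2
15 = 7·2 + 1
2 = 2·1 + 0
Back-substitute:
1 = 15 − 7·2
1 = −7·47 + 22·15
1 = 22·438 − 205·47
1 = −205·1799 + 842·438
1 = 842·5835 − 2731·1799
19304⁻¹ ≡ 3104 (mod 5835), so k ≡ 3104·3869 ≡ 946 (mod 5835).
x = 6921 + 19304·946 = 18268505.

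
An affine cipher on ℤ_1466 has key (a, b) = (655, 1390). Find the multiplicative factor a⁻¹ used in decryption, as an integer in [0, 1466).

1419

Apply the Euclidean algorithm to 1466 and 655:
1466 = 2×655 + 156
655 = 4×156 + 31
156 = 5×31 + 1
31 = 31×1 + 0
The gcd is 1. Working backward:
1 = 156 − 5·31
1 = −5·655 + 21·156
1 = 21·1466 − 47·655
So 655·(-47) ≡ 1 (mod 1466), and -47 ≡ 1419 (mod 1466).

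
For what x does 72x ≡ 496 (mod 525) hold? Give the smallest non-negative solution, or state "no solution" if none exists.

gcd(72, 525):
525 = 7×72 + 21
72 = 3×21 + 9
21 = 2×9 + 3
9 = 3×3 + 0
gcd = 3, but 3 ∤ 496, so the congruence has no solution.

no solution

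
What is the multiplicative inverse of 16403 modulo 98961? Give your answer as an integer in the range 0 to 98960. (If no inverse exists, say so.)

31529

gcd(98961, 16403) by repeated division:
98961 = 6·16403 + 543
16403 = 30·543 + 113
543 = 4·113 + 91
113 = 1·91 + 22
91 = 4·22 + 3
22 = 7·3 + 1
3 = 3·1 + 0
gcd = 1, so the inverse exists. Back-substitute:
1 = 22 − 7·3
1 = −7·91 + 29·22
1 = 29·113 − 36·91
1 = −36·543 + 173·113
1 = 173·16403 − 5226·543
1 = −5226·98961 + 31529·16403
So 16403·31529 ≡ 1 (mod 98961).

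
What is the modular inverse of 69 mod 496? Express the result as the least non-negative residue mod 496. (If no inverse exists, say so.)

381

Run Euclid on (496, 69):
496 = 7×69 + 13
69 = 5×13 + 4
13 = 3×4 + 1
4 = 4×1 + 0
Since gcd(69, 496) = 1, back-substitute to write 1 as a combination:
1 = 13 − 3·4
1 = −3·69 + 16·13
1 = 16·496 − 115·69
Thus 69·(-115) ≡ 1 (mod 496); reducing, -115 mod 496 = 381.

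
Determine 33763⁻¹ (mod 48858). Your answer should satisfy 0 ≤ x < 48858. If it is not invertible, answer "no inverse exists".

27745

Run Euclid on (48858, 33763):
48858 = 1*33763 + 15095
33763 = 2*15095 + 3573
15095 = 4*3573 + 803
3573 = 4*803 + 361
803 = 2*361 + 81
361 = 4*81 + 37
81 = 2*37 + 7
37 = 5*7 + 2
7 = 3*2 + 1
2 = 2*1 + 0
Since gcd(33763, 48858) = 1, back-substitute to write 1 as a combination:
1 = 7 − 3·2
1 = −3·37 + 16·7
1 = 16·81 − 35·37
1 = −35·361 + 156·81
1 = 156·803 − 347·361
1 = −347·3573 + 1544·803
1 = 1544·15095 − 6523·3573
1 = −6523·33763 + 14590·15095
1 = 14590·48858 − 21113·33763
Thus 33763·(-21113) ≡ 1 (mod 48858); reducing, -21113 mod 48858 = 27745.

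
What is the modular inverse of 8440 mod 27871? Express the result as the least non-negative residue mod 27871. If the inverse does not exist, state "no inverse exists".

Extended Euclidean algorithm:
27871 = 3×8440 + 2551
8440 = 3×2551 + 787
2551 = 3×787 + 190
787 = 4×190 + 27
190 = 7×27 + 1
27 = 27×1 + 0
gcd = 1, so the inverse exists. Back-substitute:
1 = 190 − 7·27
1 = −7·787 + 29·190
1 = 29·2551 − 94·787
1 = −94·8440 + 311·2551
1 = 311·27871 − 1027·8440
So 8440·(-1027) ≡ 1 (mod 27871), and -1027 ≡ 26844 (mod 27871).

26844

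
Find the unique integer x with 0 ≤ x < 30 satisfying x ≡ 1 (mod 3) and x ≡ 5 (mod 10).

Write x = 1 + 3·k. Then 3·k ≡ 5 − 1 ≡ 4 (mod 10).
Need 3⁻¹ mod 10. Extended Euclid on (10, 3):
10 = 3×3 + 1
3 = 3×1 + 0
Back-substitute:
1 = 10 − 3·3
3⁻¹ ≡ 7 (mod 10), so k ≡ 7·4 ≡ 8 (mod 10).
x = 1 + 3·8 = 25.

25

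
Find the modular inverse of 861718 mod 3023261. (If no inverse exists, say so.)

1719146

Extended Euclidean algorithm:
3023261 = 3×861718 + 438107
861718 = 1×438107 + 423611
438107 = 1×423611 + 14496
423611 = 29×14496 + 3227
14496 = 4×3227 + 1588
3227 = 2×1588 + 51
1588 = 31×51 + 7
51 = 7×7 + 2
7 = 3×2 + 1
2 = 2×1 + 0
The gcd is 1. Working backward:
1 = 7 − 3·2
1 = −3·51 + 22·7
1 = 22·1588 − 685·51
1 = −685·3227 + 1392·1588
1 = 1392·14496 − 6253·3227
1 = −6253·423611 + 182729·14496
1 = 182729·438107 − 188982·423611
1 = −188982·861718 + 371711·438107
1 = 371711·3023261 − 1304115·861718
Hence 861718⁻¹ ≡ -1304115 ≡ 1719146 (mod 3023261).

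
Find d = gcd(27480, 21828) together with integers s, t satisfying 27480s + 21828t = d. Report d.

12

Euclidean algorithm:
27480 = 1·21828 + 5652
21828 = 3·5652 + 4872
5652 = 1·4872 + 780
4872 = 6·780 + 192
780 = 4·192 + 12
192 = 16·12 + 0
gcd(27480, 21828) = 12.
Working backward:
12 = 780 − 4·192
12 = −4·4872 + 25·780
12 = 25·5652 − 29·4872
12 = −29·21828 + 112·5652
12 = 112·27480 − 141·21828
So 12 = (112)·27480 + (-141)·21828.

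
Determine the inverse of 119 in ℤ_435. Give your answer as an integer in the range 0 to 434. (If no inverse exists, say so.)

Run Euclid on (435, 119):
435 = 3*119 + 78
119 = 1*78 + 41
78 = 1*41 + 37
41 = 1*37 + 4
37 = 9*4 + 1
4 = 4*1 + 0
gcd = 1, so the inverse exists. Back-substitute:
1 = 37 − 9·4
1 = −9·41 + 10·37
1 = 10·78 − 19·41
1 = −19·119 + 29·78
1 = 29·435 − 106·119
So 119·(-106) ≡ 1 (mod 435), and -106 ≡ 329 (mod 435).

329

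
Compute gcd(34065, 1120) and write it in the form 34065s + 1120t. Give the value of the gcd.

5

Euclidean algorithm:
34065 = 30*1120 + 465
1120 = 2*465 + 190
465 = 2*190 + 85
190 = 2*85 + 20
85 = 4*20 + 5
20 = 4*5 + 0
gcd(34065, 1120) = 5.
Back-substituting:
5 = 85 − 4·20
5 = −4·190 + 9·85
5 = 9·465 − 22·190
5 = −22·1120 + 53·465
5 = 53·34065 − 1612·1120
So 5 = (53)·34065 + (-1612)·1120.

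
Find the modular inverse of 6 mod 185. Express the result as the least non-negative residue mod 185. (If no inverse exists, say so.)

gcd(185, 6) by repeated division:
185 = 30×6 + 5
6 = 1×5 + 1
5 = 5×1 + 0
Since gcd(6, 185) = 1, back-substitute to write 1 as a combination:
1 = 6 − 5
1 = −185 + 31·6
So 6·31 ≡ 1 (mod 185).

31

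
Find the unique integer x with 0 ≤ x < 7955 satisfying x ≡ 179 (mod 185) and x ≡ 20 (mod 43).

Write x = 179 + 185·k. Then 185·k ≡ 20 − 179 ≡ 13 (mod 43).
Need 185⁻¹ mod 43. Extended Euclid on (43, 13):
43 = 3×13 + 4
13 = 3×4 + 1
4 = 4×1 + 0
Back-substitute:
1 = 13 − 3·4
1 = −3·43 + 10·13
185⁻¹ ≡ 10 (mod 43), so k ≡ 10·13 ≡ 1 (mod 43).
x = 179 + 185·1 = 364.

364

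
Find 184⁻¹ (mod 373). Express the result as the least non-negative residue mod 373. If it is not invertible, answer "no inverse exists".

Run Euclid on (373, 184):
373 = 2*184 + 5
184 = 36*5 + 4
5 = 1*4 + 1
4 = 4*1 + 0
Since gcd(184, 373) = 1, back-substitute to write 1 as a combination:
1 = 5 − 4
1 = −184 + 37·5
1 = 37·373 − 75·184
So 184·(-75) ≡ 1 (mod 373), and -75 ≡ 298 (mod 373).

298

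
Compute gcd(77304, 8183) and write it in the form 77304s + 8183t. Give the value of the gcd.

1

Apply Euclid's algorithm to 77304 and 8183:
77304 = 9·8183 + 3657
8183 = 2·3657 + 869
3657 = 4·869 + 181
869 = 4·181 + 145
181 = 1·145 + 36
145 = 4·36 + 1
36 = 36·1 + 0
gcd(77304, 8183) = 1.
Working backward:
1 = 145 − 4·36
1 = −4·181 + 5·145
1 = 5·869 − 24·181
1 = −24·3657 + 101·869
1 = 101·8183 − 226·3657
1 = −226·77304 + 2135·8183
So 1 = (-226)·77304 + (2135)·8183.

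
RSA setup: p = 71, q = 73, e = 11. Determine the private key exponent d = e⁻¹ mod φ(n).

2291

φ(n) = (p−1)(q−1) = 70·72 = 5040.
Need d with 11·d ≡ 1 (mod 5040). Apply the extended Euclidean algorithm:
5040 = 458·11 + 2
11 = 5·2 + 1
2 = 2·1 + 0
Back-substitute:
1 = 11 − 5·2
1 = −5·5040 + 2291·11
So 11·2291 ≡ 1 (mod 5040), hence d = 2291.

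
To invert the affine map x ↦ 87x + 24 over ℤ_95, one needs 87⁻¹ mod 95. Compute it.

gcd(95, 87) by repeated division:
95 = 1×87 + 8
87 = 10×8 + 7
8 = 1×7 + 1
7 = 7×1 + 0
Since gcd(87, 95) = 1, back-substitute to write 1 as a combination:
1 = 8 − 7
1 = −87 + 11·8
1 = 11·95 − 12·87
Hence 87⁻¹ ≡ -12 ≡ 83 (mod 95).

83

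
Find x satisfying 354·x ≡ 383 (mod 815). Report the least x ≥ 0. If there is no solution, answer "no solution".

427

First find gcd(354, 815):
815 = 2·354 + 107
354 = 3·107 + 33
107 = 3·33 + 8
33 = 4·8 + 1
8 = 8·1 + 0
gcd = 1, so a unique solution mod 815 exists.
Back-substitute for the Bézout coefficients:
1 = 33 − 4·8
1 = −4·107 + 13·33
1 = 13·354 − 43·107
1 = −43·815 + 99·354
So 354·(99) ≡ 1 (mod 815), giving 354⁻¹ ≡ 99.
x ≡ 354⁻¹·383 ≡ 99·383 ≡ 427 (mod 815).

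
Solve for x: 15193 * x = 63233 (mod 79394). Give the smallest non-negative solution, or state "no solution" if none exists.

First find gcd(15193, 79394):
79394 = 5*15193 + 3429
15193 = 4*3429 + 1477
3429 = 2*1477 + 475
1477 = 3*475 + 52
475 = 9*52 + 7
52 = 7*7 + 3
7 = 2*3 + 1
3 = 3*1 + 0
gcd = 1, so a unique solution mod 79394 exists.
Back-substitute for the Bézout coefficients:
1 = 7 − 2·3
1 = −2·52 + 15·7
1 = 15·475 − 137·52
1 = −137·1477 + 426·475
1 = 426·3429 − 989·1477
1 = −989·15193 + 4382·3429
1 = 4382·79394 − 22899·15193
So 15193·(-22899) ≡ 1 (mod 79394), giving 15193⁻¹ ≡ 56495.
x ≡ 15193⁻¹·63233 ≡ 56495·63233 ≡ 15305 (mod 79394).

15305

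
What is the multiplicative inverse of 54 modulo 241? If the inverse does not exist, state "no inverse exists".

Run Euclid on (241, 54):
241 = 4×54 + 25
54 = 2×25 + 4
25 = 6×4 + 1
4 = 4×1 + 0
gcd = 1, so the inverse exists. Back-substitute:
1 = 25 − 6·4
1 = −6·54 + 13·25
1 = 13·241 − 58·54
So 54·(-58) ≡ 1 (mod 241), and -58 ≡ 183 (mod 241).

183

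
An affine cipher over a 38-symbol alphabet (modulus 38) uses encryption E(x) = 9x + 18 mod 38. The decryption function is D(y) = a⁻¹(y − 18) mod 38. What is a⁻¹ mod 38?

gcd(38, 9) by repeated division:
38 = 4×9 + 2
9 = 4×2 + 1
2 = 2×1 + 0
gcd = 1, so the inverse exists. Back-substitute:
1 = 9 − 4·2
1 = −4·38 + 17·9
So 9·17 ≡ 1 (mod 38).

17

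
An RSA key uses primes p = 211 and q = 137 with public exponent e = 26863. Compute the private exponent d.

16207

φ(n) = (p−1)(q−1) = 210·136 = 28560.
Need d with 26863·d ≡ 1 (mod 28560). Apply the extended Euclidean algorithm:
28560 = 1*26863 + 1697
26863 = 15*1697 + 1408
1697 = 1*1408 + 289
1408 = 4*289 + 252
289 = 1*252 + 37
252 = 6*37 + 30
37 = 1*30 + 7
30 = 4*7 + 2
7 = 3*2 + 1
2 = 2*1 + 0
Back-substitute:
1 = 7 − 3·2
1 = −3·30 + 13·7
1 = 13·37 − 16·30
1 = −16·252 + 109·37
1 = 109·289 − 125·252
1 = −125·1408 + 609·289
1 = 609·1697 − 734·1408
1 = −734·26863 + 11619·1697
1 = 11619·28560 − 12353·26863
So 26863·(-12353) ≡ 1 (mod 28560), hence d ≡ -12353 ≡ 16207 (mod 28560).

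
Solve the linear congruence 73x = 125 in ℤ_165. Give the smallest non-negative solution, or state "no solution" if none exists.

First find gcd(73, 165):
165 = 2*73 + 19
73 = 3*19 + 16
19 = 1*16 + 3
16 = 5*3 + 1
3 = 3*1 + 0
gcd = 1, so a unique solution mod 165 exists.
Back-substitute for the Bézout coefficients:
1 = 16 − 5·3
1 = −5·19 + 6·16
1 = 6·73 − 23·19
1 = −23·165 + 52·73
So 73·(52) ≡ 1 (mod 165), giving 73⁻¹ ≡ 52.
x ≡ 73⁻¹·125 ≡ 52·125 ≡ 65 (mod 165).

65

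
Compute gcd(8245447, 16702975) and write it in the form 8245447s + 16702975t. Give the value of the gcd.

Euclidean algorithm:
16702975 = 2·8245447 + 212081
8245447 = 38·212081 + 186369
212081 = 1·186369 + 25712
186369 = 7·25712 + 6385
25712 = 4·6385 + 172
6385 = 37·172 + 21
172 = 8·21 + 4
21 = 5·4 + 1
4 = 4·1 + 0
gcd(8245447, 16702975) = 1.
Working backward:
1 = 21 − 5·4
1 = −5·172 + 41·21
1 = 41·6385 − 1522·172
1 = −1522·25712 + 6129·6385
1 = 6129·186369 − 44425·25712
1 = −44425·212081 + 50554·186369
1 = 50554·8245447 − 1965477·212081
1 = −1965477·16702975 + 3981508·8245447
So 1 = (-1965477)·16702975 + (3981508)·8245447.

1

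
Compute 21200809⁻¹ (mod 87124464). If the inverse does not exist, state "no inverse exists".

Compute gcd(21200809, 87124464):
87124464 = 4*21200809 + 2321228
21200809 = 9*2321228 + 309757
2321228 = 7*309757 + 152929
309757 = 2*152929 + 3899
152929 = 39*3899 + 868
3899 = 4*868 + 427
868 = 2*427 + 14
427 = 30*14 + 7
14 = 2*7 + 0
Since gcd = 7 > 1, 21200809 is not a unit mod 87124464.

no inverse exists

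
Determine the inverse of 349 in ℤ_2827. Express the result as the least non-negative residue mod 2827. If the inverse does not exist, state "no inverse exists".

2746

gcd(2827, 349) by repeated division:
2827 = 8·349 + 35
349 = 9·35 + 34
35 = 1·34 + 1
34 = 34·1 + 0
gcd = 1, so the inverse exists. Back-substitute:
1 = 35 − 34
1 = −349 + 10·35
1 = 10·2827 − 81·349
So 349·(-81) ≡ 1 (mod 2827), and -81 ≡ 2746 (mod 2827).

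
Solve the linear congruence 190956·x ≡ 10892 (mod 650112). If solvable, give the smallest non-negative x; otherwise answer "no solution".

no solution

gcd(190956, 650112):
650112 = 3*190956 + 77244
190956 = 2*77244 + 36468
77244 = 2*36468 + 4308
36468 = 8*4308 + 2004
4308 = 2*2004 + 300
2004 = 6*300 + 204
300 = 1*204 + 96
204 = 2*96 + 12
96 = 8*12 + 0
gcd = 12, but 12 ∤ 10892, so the congruence has no solution.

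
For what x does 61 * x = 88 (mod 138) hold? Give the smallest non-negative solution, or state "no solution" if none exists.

58

First find gcd(61, 138):
138 = 2·61 + 16
61 = 3·16 + 13
16 = 1·13 + 3
13 = 4·3 + 1
3 = 3·1 + 0
gcd = 1, so a unique solution mod 138 exists.
Back-substitute for the Bézout coefficients:
1 = 13 − 4·3
1 = −4·16 + 5·13
1 = 5·61 − 19·16
1 = −19·138 + 43·61
So 61·(43) ≡ 1 (mod 138), giving 61⁻¹ ≡ 43.
x ≡ 61⁻¹·88 ≡ 43·88 ≡ 58 (mod 138).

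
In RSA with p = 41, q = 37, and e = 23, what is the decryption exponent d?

1127

φ(n) = (p−1)(q−1) = 40·36 = 1440.
Need d with 23·d ≡ 1 (mod 1440). Apply the extended Euclidean algorithm:
1440 = 62·23 + 14
23 = 1·14 + 9
14 = 1·9 + 5
9 = 1·5 + 4
5 = 1·4 + 1
4 = 4·1 + 0
Back-substitute:
1 = 5 − 4
1 = −9 + 2·5
1 = 2·14 − 3·9
1 = −3·23 + 5·14
1 = 5·1440 − 313·23
So 23·(-313) ≡ 1 (mod 1440), hence d ≡ -313 ≡ 1127 (mod 1440).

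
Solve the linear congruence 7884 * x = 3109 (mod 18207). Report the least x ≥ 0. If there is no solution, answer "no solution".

no solution

gcd(7884, 18207):
18207 = 2·7884 + 2439
7884 = 3·2439 + 567
2439 = 4·567 + 171
567 = 3·171 + 54
171 = 3·54 + 9
54 = 6·9 + 0
gcd = 9, but 9 ∤ 3109, so the congruence has no solution.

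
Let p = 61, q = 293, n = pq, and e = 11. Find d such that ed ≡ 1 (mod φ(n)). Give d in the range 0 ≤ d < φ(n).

φ(n) = (p−1)(q−1) = 60·292 = 17520.
Need d with 11·d ≡ 1 (mod 17520). Apply the extended Euclidean algorithm:
17520 = 1592·11 + 8
11 = 1·8 + 3
8 = 2·3 + 2
3 = 1·2 + 1
2 = 2·1 + 0
Back-substitute:
1 = 3 − 2
1 = −8 + 3·3
1 = 3·11 − 4·8
1 = −4·17520 + 6371·11
So 11·6371 ≡ 1 (mod 17520), hence d = 6371.

6371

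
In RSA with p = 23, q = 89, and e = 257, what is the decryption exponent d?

113

φ(n) = (p−1)(q−1) = 22·88 = 1936.
Need d with 257·d ≡ 1 (mod 1936). Apply the extended Euclidean algorithm:
1936 = 7×257 + 137
257 = 1×137 + 120
137 = 1×120 + 17
120 = 7×17 + 1
17 = 17×1 + 0
Back-substitute:
1 = 120 − 7·17
1 = −7·137 + 8·120
1 = 8·257 − 15·137
1 = −15·1936 + 113·257
So 257·113 ≡ 1 (mod 1936), hence d = 113.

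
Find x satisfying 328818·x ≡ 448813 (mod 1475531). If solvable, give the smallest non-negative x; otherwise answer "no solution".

728119

First find gcd(328818, 1475531):
1475531 = 4*328818 + 160259
328818 = 2*160259 + 8300
160259 = 19*8300 + 2559
8300 = 3*2559 + 623
2559 = 4*623 + 67
623 = 9*67 + 20
67 = 3*20 + 7
20 = 2*7 + 6
7 = 1*6 + 1
6 = 6*1 + 0
gcd = 1, so a unique solution mod 1475531 exists.
Back-substitute for the Bézout coefficients:
1 = 7 − 6
1 = −20 + 3·7
1 = 3·67 − 10·20
1 = −10·623 + 93·67
1 = 93·2559 − 382·623
1 = −382·8300 + 1239·2559
1 = 1239·160259 − 23923·8300
1 = −23923·328818 + 49085·160259
1 = 49085·1475531 − 220263·328818
So 328818·(-220263) ≡ 1 (mod 1475531), giving 328818⁻¹ ≡ 1255268.
x ≡ 328818⁻¹·448813 ≡ 1255268·448813 ≡ 728119 (mod 1475531).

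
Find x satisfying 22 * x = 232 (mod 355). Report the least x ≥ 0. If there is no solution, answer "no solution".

First find gcd(22, 355):
355 = 16·22 + 3
22 = 7·3 + 1
3 = 3·1 + 0
gcd = 1, so a unique solution mod 355 exists.
Back-substitute for the Bézout coefficients:
1 = 22 − 7·3
1 = −7·355 + 113·22
So 22·(113) ≡ 1 (mod 355), giving 22⁻¹ ≡ 113.
x ≡ 22⁻¹·232 ≡ 113·232 ≡ 301 (mod 355).

301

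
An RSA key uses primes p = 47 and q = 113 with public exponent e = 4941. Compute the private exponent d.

φ(n) = (p−1)(q−1) = 46·112 = 5152.
Need d with 4941·d ≡ 1 (mod 5152). Apply the extended Euclidean algorithm:
5152 = 1*4941 + 211
4941 = 23*211 + 88
211 = 2*88 + 35
88 = 2*35 + 18
35 = 1*18 + 17
18 = 1*17 + 1
17 = 17*1 + 0
Back-substitute:
1 = 18 − 17
1 = −35 + 2·18
1 = 2·88 − 5·35
1 = −5·211 + 12·88
1 = 12·4941 − 281·211
1 = −281·5152 + 293·4941
So 4941·293 ≡ 1 (mod 5152), hence d = 293.

293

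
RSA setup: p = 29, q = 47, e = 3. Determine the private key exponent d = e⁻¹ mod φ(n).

859

φ(n) = (p−1)(q−1) = 28·46 = 1288.
Need d with 3·d ≡ 1 (mod 1288). Apply the extended Euclidean algorithm:
1288 = 429*3 + 1
3 = 3*1 + 0
Back-substitute:
1 = 1288 − 429·3
So 3·(-429) ≡ 1 (mod 1288), hence d ≡ -429 ≡ 859 (mod 1288).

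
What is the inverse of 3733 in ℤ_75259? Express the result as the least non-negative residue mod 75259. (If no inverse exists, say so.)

22741

Extended Euclidean algorithm:
75259 = 20·3733 + 599
3733 = 6·599 + 139
599 = 4·139 + 43
139 = 3·43 + 10
43 = 4·10 + 3
10 = 3·3 + 1
3 = 3·1 + 0
Since gcd(3733, 75259) = 1, back-substitute to write 1 as a combination:
1 = 10 − 3·3
1 = −3·43 + 13·10
1 = 13·139 − 42·43
1 = −42·599 + 181·139
1 = 181·3733 − 1128·599
1 = −1128·75259 + 22741·3733
So 3733·22741 ≡ 1 (mod 75259).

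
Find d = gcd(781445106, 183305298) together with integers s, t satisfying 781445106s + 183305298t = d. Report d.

6

Apply Euclid's algorithm to 781445106 and 183305298:
781445106 = 4×183305298 + 48223914
183305298 = 3×48223914 + 38633556
48223914 = 1×38633556 + 9590358
38633556 = 4×9590358 + 272124
9590358 = 35×272124 + 66018
272124 = 4×66018 + 8052
66018 = 8×8052 + 1602
8052 = 5×1602 + 42
1602 = 38×42 + 6
42 = 7×6 + 0
gcd(781445106, 183305298) = 6.
Back-substituting:
6 = 1602 − 38·42
6 = −38·8052 + 191·1602
6 = 191·66018 − 1566·8052
6 = −1566·272124 + 6455·66018
6 = 6455·9590358 − 227491·272124
6 = −227491·38633556 + 916419·9590358
6 = 916419·48223914 − 1143910·38633556
6 = −1143910·183305298 + 4348149·48223914
6 = 4348149·781445106 − 18536506·183305298
So 6 = (4348149)·781445106 + (-18536506)·183305298.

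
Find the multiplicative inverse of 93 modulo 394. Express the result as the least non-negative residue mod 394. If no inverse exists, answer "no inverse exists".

Extended Euclidean algorithm:
394 = 4*93 + 22
93 = 4*22 + 5
22 = 4*5 + 2
5 = 2*2 + 1
2 = 2*1 + 0
The gcd is 1. Working backward:
1 = 5 − 2·2
1 = −2·22 + 9·5
1 = 9·93 − 38·22
1 = −38·394 + 161·93
So 93·161 ≡ 1 (mod 394).

161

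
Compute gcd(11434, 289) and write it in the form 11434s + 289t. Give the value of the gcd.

Euclidean algorithm:
11434 = 39*289 + 163
289 = 1*163 + 126
163 = 1*126 + 37
126 = 3*37 + 15
37 = 2*15 + 7
15 = 2*7 + 1
7 = 7*1 + 0
gcd(11434, 289) = 1.
Working backward:
1 = 15 − 2·7
1 = −2·37 + 5·15
1 = 5·126 − 17·37
1 = −17·163 + 22·126
1 = 22·289 − 39·163
1 = −39·11434 + 1543·289
So 1 = (-39)·11434 + (1543)·289.

1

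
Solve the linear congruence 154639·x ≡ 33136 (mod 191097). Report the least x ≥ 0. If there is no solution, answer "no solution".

56608

First find gcd(154639, 191097):
191097 = 1·154639 + 36458
154639 = 4·36458 + 8807
36458 = 4·8807 + 1230
8807 = 7·1230 + 197
1230 = 6·197 + 48
197 = 4·48 + 5
48 = 9·5 + 3
5 = 1·3 + 2
3 = 1·2 + 1
2 = 2·1 + 0
gcd = 1, so a unique solution mod 191097 exists.
Back-substitute for the Bézout coefficients:
1 = 3 − 2
1 = −5 + 2·3
1 = 2·48 − 19·5
1 = −19·197 + 78·48
1 = 78·1230 − 487·197
1 = −487·8807 + 3487·1230
1 = 3487·36458 − 14435·8807
1 = −14435·154639 + 61227·36458
1 = 61227·191097 − 75662·154639
So 154639·(-75662) ≡ 1 (mod 191097), giving 154639⁻¹ ≡ 115435.
x ≡ 154639⁻¹·33136 ≡ 115435·33136 ≡ 56608 (mod 191097).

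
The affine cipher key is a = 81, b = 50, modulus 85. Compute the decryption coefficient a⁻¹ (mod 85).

21

Apply the Euclidean algorithm to 85 and 81:
85 = 1*81 + 4
81 = 20*4 + 1
4 = 4*1 + 0
The gcd is 1. Working backward:
1 = 81 − 20·4
1 = −20·85 + 21·81
So 81·21 ≡ 1 (mod 85).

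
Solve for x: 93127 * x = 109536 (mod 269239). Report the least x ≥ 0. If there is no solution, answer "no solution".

First find gcd(93127, 269239):
269239 = 2*93127 + 82985
93127 = 1*82985 + 10142
82985 = 8*10142 + 1849
10142 = 5*1849 + 897
1849 = 2*897 + 55
897 = 16*55 + 17
55 = 3*17 + 4
17 = 4*4 + 1
4 = 4*1 + 0
gcd = 1, so a unique solution mod 269239 exists.
Back-substitute for the Bézout coefficients:
1 = 17 − 4·4
1 = −4·55 + 13·17
1 = 13·897 − 212·55
1 = −212·1849 + 437·897
1 = 437·10142 − 2397·1849
1 = −2397·82985 + 19613·10142
1 = 19613·93127 − 22010·82985
1 = −22010·269239 + 63633·93127
So 93127·(63633) ≡ 1 (mod 269239), giving 93127⁻¹ ≡ 63633.
x ≡ 93127⁻¹·109536 ≡ 63633·109536 ≡ 45056 (mod 269239).

45056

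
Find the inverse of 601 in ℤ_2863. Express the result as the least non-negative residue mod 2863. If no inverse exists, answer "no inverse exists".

Run Euclid on (2863, 601):
2863 = 4*601 + 459
601 = 1*459 + 142
459 = 3*142 + 33
142 = 4*33 + 10
33 = 3*10 + 3
10 = 3*3 + 1
3 = 3*1 + 0
The gcd is 1. Working backward:
1 = 10 − 3·3
1 = −3·33 + 10·10
1 = 10·142 − 43·33
1 = −43·459 + 139·142
1 = 139·601 − 182·459
1 = −182·2863 + 867·601
So 601·867 ≡ 1 (mod 2863).

867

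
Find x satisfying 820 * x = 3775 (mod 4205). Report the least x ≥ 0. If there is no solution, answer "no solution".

First find gcd(820, 4205):
4205 = 5·820 + 105
820 = 7·105 + 85
105 = 1·85 + 20
85 = 4·20 + 5
20 = 4·5 + 0
gcd = 5 and 5 | 3775, so solutions exist. Divide through by 5: 164x ≡ 755 (mod 841).
Now find 164⁻¹ mod 841:
841 = 5*164 + 21
164 = 7*21 + 17
21 = 1*17 + 4
17 = 4*4 + 1
4 = 4*1 + 0
Back-substitute:
1 = 17 − 4·4
1 = −4·21 + 5·17
1 = 5·164 − 39·21
1 = −39·841 + 200·164
So 164⁻¹ ≡ 200 (mod 841).
Then x ≡ 200·755 ≡ 461 (mod 841); the smallest non-negative solution is x = 461.

461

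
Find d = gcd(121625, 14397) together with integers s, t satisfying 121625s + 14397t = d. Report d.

Apply Euclid's algorithm to 121625 and 14397:
121625 = 8*14397 + 6449
14397 = 2*6449 + 1499
6449 = 4*1499 + 453
1499 = 3*453 + 140
453 = 3*140 + 33
140 = 4*33 + 8
33 = 4*8 + 1
8 = 8*1 + 0
gcd(121625, 14397) = 1.
Back-substituting:
1 = 33 − 4·8
1 = −4·140 + 17·33
1 = 17·453 − 55·140
1 = −55·1499 + 182·453
1 = 182·6449 − 783·1499
1 = −783·14397 + 1748·6449
1 = 1748·121625 − 14767·14397
So 1 = (1748)·121625 + (-14767)·14397.

1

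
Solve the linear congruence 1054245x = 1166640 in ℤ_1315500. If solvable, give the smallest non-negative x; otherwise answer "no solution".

42272

First find gcd(1054245, 1315500):
1315500 = 1·1054245 + 261255
1054245 = 4·261255 + 9225
261255 = 28·9225 + 2955
9225 = 3·2955 + 360
2955 = 8·360 + 75
360 = 4·75 + 60
75 = 1·60 + 15
60 = 4·15 + 0
gcd = 15 and 15 | 1166640, so solutions exist. Divide through by 15: 70283x ≡ 77776 (mod 87700).
Now find 70283⁻¹ mod 87700:
87700 = 1×70283 + 17417
70283 = 4×17417 + 615
17417 = 28×615 + 197
615 = 3×197 + 24
197 = 8×24 + 5
24 = 4×5 + 4
5 = 1×4 + 1
4 = 4×1 + 0
Back-substitute:
1 = 5 − 4
1 = −24 + 5·5
1 = 5·197 − 41·24
1 = −41·615 + 128·197
1 = 128·17417 − 3625·615
1 = −3625·70283 + 14628·17417
1 = 14628·87700 − 18253·70283
So 70283·(-18253) ≡ 1 (mod 87700), i.e. 70283⁻¹ ≡ 69447.
Then x ≡ 69447·77776 ≡ 42272 (mod 87700); the smallest non-negative solution is x = 42272.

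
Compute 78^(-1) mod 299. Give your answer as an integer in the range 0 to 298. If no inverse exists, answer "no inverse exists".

no inverse exists

Compute gcd(78, 299):
299 = 3*78 + 65
78 = 1*65 + 13
65 = 5*13 + 0
gcd(78, 299) = 13 ≠ 1, so 78 has no multiplicative inverse modulo 299.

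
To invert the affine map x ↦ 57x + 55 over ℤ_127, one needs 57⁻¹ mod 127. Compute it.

Extended Euclidean algorithm:
127 = 2*57 + 13
57 = 4*13 + 5
13 = 2*5 + 3
5 = 1*3 + 2
3 = 1*2 + 1
2 = 2*1 + 0
gcd = 1, so the inverse exists. Back-substitute:
1 = 3 − 2
1 = −5 + 2·3
1 = 2·13 − 5·5
1 = −5·57 + 22·13
1 = 22·127 − 49·57
Hence 57⁻¹ ≡ -49 ≡ 78 (mod 127).

78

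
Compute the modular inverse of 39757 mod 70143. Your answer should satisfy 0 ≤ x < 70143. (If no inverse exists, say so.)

gcd(70143, 39757) by repeated division:
70143 = 1·39757 + 30386
39757 = 1·30386 + 9371
30386 = 3·9371 + 2273
9371 = 4·2273 + 279
2273 = 8·279 + 41
279 = 6·41 + 33
41 = 1·33 + 8
33 = 4·8 + 1
8 = 8·1 + 0
The gcd is 1. Working backward:
1 = 33 − 4·8
1 = −4·41 + 5·33
1 = 5·279 − 34·41
1 = −34·2273 + 277·279
1 = 277·9371 − 1142·2273
1 = −1142·30386 + 3703·9371
1 = 3703·39757 − 4845·30386
1 = −4845·70143 + 8548·39757
So 39757·8548 ≡ 1 (mod 70143).

8548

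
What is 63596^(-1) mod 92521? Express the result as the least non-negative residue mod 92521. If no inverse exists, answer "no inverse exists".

Compute gcd(63596, 92521):
92521 = 1·63596 + 28925
63596 = 2·28925 + 5746
28925 = 5·5746 + 195
5746 = 29·195 + 91
195 = 2·91 + 13
91 = 7·13 + 0
gcd(63596, 92521) = 13 ≠ 1, so 63596 has no multiplicative inverse modulo 92521.

no inverse exists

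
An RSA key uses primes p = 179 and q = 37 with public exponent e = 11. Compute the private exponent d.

5243

φ(n) = (p−1)(q−1) = 178·36 = 6408.
Need d with 11·d ≡ 1 (mod 6408). Apply the extended Euclidean algorithm:
6408 = 582×11 + 6
11 = 1×6 + 5
6 = 1×5 + 1
5 = 5×1 + 0
Back-substitute:
1 = 6 − 5
1 = −11 + 2·6
1 = 2·6408 − 1165·11
So 11·(-1165) ≡ 1 (mod 6408), hence d ≡ -1165 ≡ 5243 (mod 6408).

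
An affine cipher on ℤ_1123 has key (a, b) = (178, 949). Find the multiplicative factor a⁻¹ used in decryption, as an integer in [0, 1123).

Run Euclid on (1123, 178):
1123 = 6*178 + 55
178 = 3*55 + 13
55 = 4*13 + 3
13 = 4*3 + 1
3 = 3*1 + 0
The gcd is 1. Working backward:
1 = 13 − 4·3
1 = −4·55 + 17·13
1 = 17·178 − 55·55
1 = −55·1123 + 347·178
So 178·347 ≡ 1 (mod 1123).

347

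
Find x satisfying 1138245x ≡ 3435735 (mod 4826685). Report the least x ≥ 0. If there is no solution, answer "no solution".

284555

First find gcd(1138245, 4826685):
4826685 = 4·1138245 + 273705
1138245 = 4·273705 + 43425
273705 = 6·43425 + 13155
43425 = 3·13155 + 3960
13155 = 3·3960 + 1275
3960 = 3·1275 + 135
1275 = 9·135 + 60
135 = 2·60 + 15
60 = 4·15 + 0
gcd = 15 and 15 | 3435735, so solutions exist. Divide through by 15: 75883x ≡ 229049 (mod 321779).
Now find 75883⁻¹ mod 321779:
321779 = 4·75883 + 18247
75883 = 4·18247 + 2895
18247 = 6·2895 + 877
2895 = 3·877 + 264
877 = 3·264 + 85
264 = 3·85 + 9
85 = 9·9 + 4
9 = 2·4 + 1
4 = 4·1 + 0
Back-substitute:
1 = 9 − 2·4
1 = −2·85 + 19·9
1 = 19·264 − 59·85
1 = −59·877 + 196·264
1 = 196·2895 − 647·877
1 = −647·18247 + 4078·2895
1 = 4078·75883 − 16959·18247
1 = −16959·321779 + 71914·75883
So 75883⁻¹ ≡ 71914 (mod 321779).
Then x ≡ 71914·229049 ≡ 284555 (mod 321779); the smallest non-negative solution is x = 284555.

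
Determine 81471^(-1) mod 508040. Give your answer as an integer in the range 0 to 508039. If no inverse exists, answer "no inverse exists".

Compute gcd(81471, 508040):
508040 = 6·81471 + 19214
81471 = 4·19214 + 4615
19214 = 4·4615 + 754
4615 = 6·754 + 91
754 = 8·91 + 26
91 = 3·26 + 13
26 = 2·13 + 0
gcd(81471, 508040) = 13 ≠ 1, so 81471 has no multiplicative inverse modulo 508040.

no inverse exists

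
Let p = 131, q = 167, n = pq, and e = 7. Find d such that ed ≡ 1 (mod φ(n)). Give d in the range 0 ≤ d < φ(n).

3083

φ(n) = (p−1)(q−1) = 130·166 = 21580.
Need d with 7·d ≡ 1 (mod 21580). Apply the extended Euclidean algorithm:
21580 = 3082×7 + 6
7 = 1×6 + 1
6 = 6×1 + 0
Back-substitute:
1 = 7 − 6
1 = −21580 + 3083·7
So 7·3083 ≡ 1 (mod 21580), hence d = 3083.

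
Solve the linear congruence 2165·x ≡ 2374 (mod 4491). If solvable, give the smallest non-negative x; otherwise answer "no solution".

3011

First find gcd(2165, 4491):
4491 = 2·2165 + 161
2165 = 13·161 + 72
161 = 2·72 + 17
72 = 4·17 + 4
17 = 4·4 + 1
4 = 4·1 + 0
gcd = 1, so a unique solution mod 4491 exists.
Back-substitute for the Bézout coefficients:
1 = 17 − 4·4
1 = −4·72 + 17·17
1 = 17·161 − 38·72
1 = −38·2165 + 511·161
1 = 511·4491 − 1060·2165
So 2165·(-1060) ≡ 1 (mod 4491), giving 2165⁻¹ ≡ 3431.
x ≡ 2165⁻¹·2374 ≡ 3431·2374 ≡ 3011 (mod 4491).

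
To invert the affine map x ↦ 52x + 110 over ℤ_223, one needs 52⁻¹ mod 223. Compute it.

Extended Euclidean algorithm:
223 = 4×52 + 15
52 = 3×15 + 7
15 = 2×7 + 1
7 = 7×1 + 0
The gcd is 1. Working backward:
1 = 15 − 2·7
1 = −2·52 + 7·15
1 = 7·223 − 30·52
Hence 52⁻¹ ≡ -30 ≡ 193 (mod 223).

193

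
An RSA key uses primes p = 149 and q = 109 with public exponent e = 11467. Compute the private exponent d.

φ(n) = (p−1)(q−1) = 148·108 = 15984.
Need d with 11467·d ≡ 1 (mod 15984). Apply the extended Euclidean algorithm:
15984 = 1*11467 + 4517
11467 = 2*4517 + 2433
4517 = 1*2433 + 2084
2433 = 1*2084 + 349
2084 = 5*349 + 339
349 = 1*339 + 10
339 = 33*10 + 9
10 = 1*9 + 1
9 = 9*1 + 0
Back-substitute:
1 = 10 − 9
1 = −339 + 34·10
1 = 34·349 − 35·339
1 = −35·2084 + 209·349
1 = 209·2433 − 244·2084
1 = −244·4517 + 453·2433
1 = 453·11467 − 1150·4517
1 = −1150·15984 + 1603·11467
So 11467·1603 ≡ 1 (mod 15984), hence d = 1603.

1603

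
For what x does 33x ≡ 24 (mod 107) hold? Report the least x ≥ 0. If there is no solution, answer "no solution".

First find gcd(33, 107):
107 = 3×33 + 8
33 = 4×8 + 1
8 = 8×1 + 0
gcd = 1, so a unique solution mod 107 exists.
Back-substitute for the Bézout coefficients:
1 = 33 − 4·8
1 = −4·107 + 13·33
So 33·(13) ≡ 1 (mod 107), giving 33⁻¹ ≡ 13.
x ≡ 33⁻¹·24 ≡ 13·24 ≡ 98 (mod 107).

98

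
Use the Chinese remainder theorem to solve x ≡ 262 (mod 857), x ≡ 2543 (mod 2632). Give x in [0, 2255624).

199943

Write x = 262 + 857·k. Then 857·k ≡ 2543 − 262 ≡ 2281 (mod 2632).
Need 857⁻¹ mod 2632. Extended Euclid on (2632, 857):
2632 = 3×857 + 61
857 = 14×61 + 3
61 = 20×3 + 1
3 = 3×1 + 0
Back-substitute:
1 = 61 − 20·3
1 = −20·857 + 281·61
1 = 281·2632 − 863·857
857⁻¹ ≡ 1769 (mod 2632), so k ≡ 1769·2281 ≡ 233 (mod 2632).
x = 262 + 857·233 = 199943.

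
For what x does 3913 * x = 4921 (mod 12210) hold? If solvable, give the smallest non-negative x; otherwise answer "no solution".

First find gcd(3913, 12210):
12210 = 3·3913 + 471
3913 = 8·471 + 145
471 = 3·145 + 36
145 = 4·36 + 1
36 = 36·1 + 0
gcd = 1, so a unique solution mod 12210 exists.
Back-substitute for the Bézout coefficients:
1 = 145 − 4·36
1 = −4·471 + 13·145
1 = 13·3913 − 108·471
1 = −108·12210 + 337·3913
So 3913·(337) ≡ 1 (mod 12210), giving 3913⁻¹ ≡ 337.
x ≡ 3913⁻¹·4921 ≡ 337·4921 ≡ 10027 (mod 12210).

10027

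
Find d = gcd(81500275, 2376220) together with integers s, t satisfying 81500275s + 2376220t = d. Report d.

Euclidean algorithm:
81500275 = 34·2376220 + 708795
2376220 = 3·708795 + 249835
708795 = 2·249835 + 209125
249835 = 1·209125 + 40710
209125 = 5·40710 + 5575
40710 = 7·5575 + 1685
5575 = 3·1685 + 520
1685 = 3·520 + 125
520 = 4·125 + 20
125 = 6·20 + 5
20 = 4·5 + 0
gcd(81500275, 2376220) = 5.
Working backward:
5 = 125 − 6·20
5 = −6·520 + 25·125
5 = 25·1685 − 81·520
5 = −81·5575 + 268·1685
5 = 268·40710 − 1957·5575
5 = −1957·209125 + 10053·40710
5 = 10053·249835 − 12010·209125
5 = −12010·708795 + 34073·249835
5 = 34073·2376220 − 114229·708795
5 = −114229·81500275 + 3917859·2376220
So 5 = (-114229)·81500275 + (3917859)·2376220.

5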